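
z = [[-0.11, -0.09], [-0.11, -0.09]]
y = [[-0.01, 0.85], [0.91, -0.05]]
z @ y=[[-0.08, -0.09], [-0.08, -0.09]]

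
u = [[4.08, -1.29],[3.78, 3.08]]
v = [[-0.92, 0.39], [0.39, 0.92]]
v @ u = [[-2.28, 2.39], [5.07, 2.33]]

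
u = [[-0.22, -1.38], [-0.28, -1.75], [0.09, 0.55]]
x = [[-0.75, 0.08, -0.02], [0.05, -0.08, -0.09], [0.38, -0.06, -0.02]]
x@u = [[0.14, 0.88], [0.0, 0.02], [-0.07, -0.43]]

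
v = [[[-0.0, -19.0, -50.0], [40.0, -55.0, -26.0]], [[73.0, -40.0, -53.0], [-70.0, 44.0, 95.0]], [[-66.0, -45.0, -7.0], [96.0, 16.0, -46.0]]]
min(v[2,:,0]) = -66.0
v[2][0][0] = -66.0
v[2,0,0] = -66.0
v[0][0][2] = -50.0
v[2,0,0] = -66.0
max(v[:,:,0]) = 96.0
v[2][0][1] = -45.0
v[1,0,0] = 73.0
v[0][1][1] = -55.0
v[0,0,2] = -50.0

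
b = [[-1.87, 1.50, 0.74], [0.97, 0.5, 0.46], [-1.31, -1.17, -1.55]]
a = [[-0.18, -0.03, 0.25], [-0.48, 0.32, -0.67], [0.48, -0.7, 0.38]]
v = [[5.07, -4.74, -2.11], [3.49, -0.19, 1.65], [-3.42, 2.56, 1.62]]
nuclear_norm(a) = 1.86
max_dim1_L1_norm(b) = 4.11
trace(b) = -2.92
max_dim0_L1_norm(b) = 4.15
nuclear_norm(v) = 12.46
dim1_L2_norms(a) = [0.31, 0.88, 0.93]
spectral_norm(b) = 2.60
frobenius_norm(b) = 3.63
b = a @ v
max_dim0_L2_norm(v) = 7.04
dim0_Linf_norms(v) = [5.07, 4.74, 2.11]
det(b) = 1.44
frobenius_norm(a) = 1.32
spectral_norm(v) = 8.85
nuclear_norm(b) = 5.34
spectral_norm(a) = 1.24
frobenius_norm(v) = 9.40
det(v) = 13.09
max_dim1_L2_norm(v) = 7.25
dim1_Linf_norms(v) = [5.07, 3.49, 3.42]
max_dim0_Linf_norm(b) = 1.87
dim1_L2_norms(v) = [7.25, 3.87, 4.57]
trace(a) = 0.52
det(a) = 0.11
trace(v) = 6.50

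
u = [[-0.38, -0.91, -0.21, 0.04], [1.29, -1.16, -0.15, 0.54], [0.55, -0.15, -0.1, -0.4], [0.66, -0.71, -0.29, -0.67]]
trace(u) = -2.31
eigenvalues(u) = [(-0.71+1.2j), (-0.71-1.2j), (-0.9+0j), (0.01+0j)]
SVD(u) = [[0.20, -0.71, -0.62, -0.27], [0.83, -0.22, 0.52, 0.02], [0.23, 0.50, -0.13, -0.83], [0.47, 0.45, -0.58, 0.49]] @ diag([2.1058886587093375, 0.9920208437348953, 0.9438201604071862, 0.0055774119306551285]) @ [[0.68,-0.72,-0.15,0.02], [0.56,0.51,0.00,-0.65], [0.48,0.42,0.25,0.73], [0.01,0.22,-0.96,0.19]]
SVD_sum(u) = [[0.29, -0.31, -0.07, 0.01],[1.18, -1.25, -0.27, 0.04],[0.33, -0.35, -0.08, 0.01],[0.67, -0.71, -0.15, 0.02]] + [[-0.39, -0.36, -0.0, 0.46], [-0.12, -0.11, -0.00, 0.14], [0.28, 0.25, 0.0, -0.32], [0.25, 0.23, 0.0, -0.29]] + [[-0.28, -0.24, -0.14, -0.43], [0.23, 0.2, 0.12, 0.36], [-0.06, -0.05, -0.03, -0.09], [-0.26, -0.23, -0.13, -0.40]] + [[-0.0, -0.00, 0.00, -0.0],[0.0, 0.0, -0.0, 0.0],[-0.00, -0.0, 0.0, -0.0],[0.0, 0.00, -0.0, 0.0]]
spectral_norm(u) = 2.11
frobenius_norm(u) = 2.51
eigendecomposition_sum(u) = [[-0.10+0.59j,(-0.42-0.31j),(-0.12-0.03j),-0.10+0.16j], [(0.72+0.34j),(-0.55+0.43j),(-0.09+0.14j),(0.16+0.19j)], [(0.12+0.11j),-0.13+0.05j,(-0.03+0.02j),0.02+0.05j], [0.11+0.51j,-0.44-0.11j,(-0.11+0.01j),(-0.03+0.16j)]] + [[-0.10-0.59j, (-0.42+0.31j), -0.12+0.03j, -0.10-0.16j], [0.72-0.34j, -0.55-0.43j, (-0.09-0.14j), 0.16-0.19j], [(0.12-0.11j), (-0.13-0.05j), (-0.03-0.02j), (0.02-0.05j)], [(0.11-0.51j), (-0.44+0.11j), (-0.11-0.01j), (-0.03-0.16j)]] + [[-0.18+0.00j, (-0.07-0j), (0.03+0j), (0.25-0j)], [-0.15+0.00j, -0.06-0.00j, (0.03+0j), 0.21-0.00j], [(0.31-0j), (0.12+0j), (-0.05-0j), -0.43+0.00j], [(0.44-0j), (0.17+0j), (-0.07-0j), (-0.61+0j)]] + [[-0.00-0.00j, 0.00+0.00j, -0.00+0.00j, 0.00-0.00j], [-0.00-0.00j, 0j, -0.00+0.00j, -0j], [0.00+0.00j, (-0-0j), (0.01-0j), (-0+0j)], [(-0-0j), 0.00+0.00j, -0.00+0.00j, -0j]]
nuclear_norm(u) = 4.05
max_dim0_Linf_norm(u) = 1.29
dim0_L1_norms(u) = [2.88, 2.93, 0.75, 1.65]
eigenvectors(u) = [[0.14+0.51j, (0.14-0.51j), 0.30+0.00j, -0.01+0.00j],  [(0.7+0j), 0.70-0.00j, 0.26+0.00j, (-0.22+0j)],  [0.14+0.05j, (0.14-0.05j), (-0.53+0j), (0.96+0j)],  [(0.28+0.36j), 0.28-0.36j, (-0.74+0j), (-0.19+0j)]]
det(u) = -0.01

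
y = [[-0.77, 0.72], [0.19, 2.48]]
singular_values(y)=[2.58, 0.79]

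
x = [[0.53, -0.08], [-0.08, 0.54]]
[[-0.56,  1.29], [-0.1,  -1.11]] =x @ [[-1.1, 2.18], [-0.35, -1.73]]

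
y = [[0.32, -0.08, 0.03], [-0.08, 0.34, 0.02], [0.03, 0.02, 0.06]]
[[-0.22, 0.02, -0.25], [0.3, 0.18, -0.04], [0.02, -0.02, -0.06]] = y@[[-0.54, 0.29, -0.79], [0.73, 0.64, -0.26], [0.42, -0.71, -0.56]]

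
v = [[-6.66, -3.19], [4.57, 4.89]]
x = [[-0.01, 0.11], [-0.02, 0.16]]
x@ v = [[0.57, 0.57], [0.86, 0.85]]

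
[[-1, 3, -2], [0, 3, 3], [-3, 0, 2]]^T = [[-1, 0, -3], [3, 3, 0], [-2, 3, 2]]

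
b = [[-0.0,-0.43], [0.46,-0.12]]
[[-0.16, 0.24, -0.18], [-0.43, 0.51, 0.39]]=b@[[-0.84,0.96,0.95], [0.38,-0.55,0.42]]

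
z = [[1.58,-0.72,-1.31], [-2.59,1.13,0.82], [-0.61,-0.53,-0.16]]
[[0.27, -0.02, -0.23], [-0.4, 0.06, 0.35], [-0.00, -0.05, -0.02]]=z @ [[0.1, 0.01, -0.08], [-0.1, 0.10, 0.12], [-0.03, -0.03, 0.01]]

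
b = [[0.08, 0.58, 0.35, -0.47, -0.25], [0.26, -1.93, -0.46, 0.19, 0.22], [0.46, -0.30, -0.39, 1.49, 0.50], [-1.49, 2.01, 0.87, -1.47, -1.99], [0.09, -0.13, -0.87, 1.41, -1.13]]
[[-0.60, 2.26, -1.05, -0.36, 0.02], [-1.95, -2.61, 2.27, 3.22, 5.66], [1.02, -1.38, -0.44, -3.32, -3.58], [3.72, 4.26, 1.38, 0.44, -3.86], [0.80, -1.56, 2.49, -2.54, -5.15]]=b @ [[-3.66, 2.21, -1.86, -1.01, 1.61], [0.35, 0.50, -1.28, -1.69, -3.09], [1.81, 4.13, -1.14, -1.53, 0.26], [2.24, 0.10, 0.12, -2.71, -3.58], [0.36, -1.56, -1.18, 0.16, 0.37]]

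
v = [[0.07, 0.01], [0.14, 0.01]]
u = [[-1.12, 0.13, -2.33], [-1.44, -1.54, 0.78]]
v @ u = [[-0.09, -0.01, -0.16], [-0.17, 0.0, -0.32]]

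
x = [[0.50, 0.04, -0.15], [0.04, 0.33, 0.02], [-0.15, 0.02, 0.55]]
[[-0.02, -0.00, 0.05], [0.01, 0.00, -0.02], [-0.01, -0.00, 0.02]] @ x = [[-0.02, 0.0, 0.03], [0.01, 0.0, -0.01], [-0.01, -0.00, 0.01]]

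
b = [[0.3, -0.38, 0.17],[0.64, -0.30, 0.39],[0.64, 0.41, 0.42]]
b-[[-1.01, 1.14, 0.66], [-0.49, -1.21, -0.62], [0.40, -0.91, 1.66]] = [[1.31, -1.52, -0.49],[1.13, 0.91, 1.01],[0.24, 1.32, -1.24]]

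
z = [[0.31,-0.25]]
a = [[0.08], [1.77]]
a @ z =[[0.02, -0.02], [0.55, -0.44]]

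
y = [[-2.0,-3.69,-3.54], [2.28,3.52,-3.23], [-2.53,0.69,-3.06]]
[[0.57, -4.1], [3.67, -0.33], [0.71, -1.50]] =y @ [[0.5, -0.04],[0.16, 0.52],[-0.61, 0.64]]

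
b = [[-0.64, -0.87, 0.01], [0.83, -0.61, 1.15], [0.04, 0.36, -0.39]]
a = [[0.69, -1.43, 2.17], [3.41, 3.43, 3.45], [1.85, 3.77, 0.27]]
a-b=[[1.33, -0.56, 2.16], [2.58, 4.04, 2.30], [1.81, 3.41, 0.66]]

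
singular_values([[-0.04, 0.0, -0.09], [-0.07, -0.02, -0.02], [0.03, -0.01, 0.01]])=[0.12, 0.05, 0.02]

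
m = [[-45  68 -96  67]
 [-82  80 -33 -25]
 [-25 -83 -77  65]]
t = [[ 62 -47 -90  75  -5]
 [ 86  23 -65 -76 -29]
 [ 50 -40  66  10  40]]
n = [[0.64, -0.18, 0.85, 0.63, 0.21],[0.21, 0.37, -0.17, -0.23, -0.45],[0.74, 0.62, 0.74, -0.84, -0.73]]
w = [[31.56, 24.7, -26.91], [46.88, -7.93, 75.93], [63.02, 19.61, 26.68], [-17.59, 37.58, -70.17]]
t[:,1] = [-47, 23, -40]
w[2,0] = 63.02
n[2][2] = 0.738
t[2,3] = 10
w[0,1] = 24.7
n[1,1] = 0.366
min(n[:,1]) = -0.177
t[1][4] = -29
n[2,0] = 0.741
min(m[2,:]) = -83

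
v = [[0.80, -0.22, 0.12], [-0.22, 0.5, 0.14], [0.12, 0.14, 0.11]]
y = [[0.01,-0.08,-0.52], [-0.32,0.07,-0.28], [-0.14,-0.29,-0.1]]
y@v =[[-0.04,-0.12,-0.07],[-0.31,0.07,-0.06],[-0.06,-0.13,-0.07]]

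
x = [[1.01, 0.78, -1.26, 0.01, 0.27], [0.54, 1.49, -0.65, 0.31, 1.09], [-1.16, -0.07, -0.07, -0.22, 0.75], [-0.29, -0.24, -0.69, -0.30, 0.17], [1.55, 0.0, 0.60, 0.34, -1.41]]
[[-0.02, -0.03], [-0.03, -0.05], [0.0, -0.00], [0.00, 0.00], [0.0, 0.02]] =x @ [[-0.01,-0.01], [-0.01,-0.02], [0.0,0.00], [0.01,0.01], [-0.01,-0.02]]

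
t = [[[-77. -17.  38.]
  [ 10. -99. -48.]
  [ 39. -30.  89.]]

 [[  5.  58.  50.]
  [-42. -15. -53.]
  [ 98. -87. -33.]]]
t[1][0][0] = 5.0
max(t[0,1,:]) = 10.0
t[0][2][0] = 39.0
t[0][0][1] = -17.0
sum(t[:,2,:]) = 76.0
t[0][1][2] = -48.0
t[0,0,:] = [-77.0, -17.0, 38.0]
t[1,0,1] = 58.0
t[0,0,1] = -17.0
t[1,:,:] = [[5.0, 58.0, 50.0], [-42.0, -15.0, -53.0], [98.0, -87.0, -33.0]]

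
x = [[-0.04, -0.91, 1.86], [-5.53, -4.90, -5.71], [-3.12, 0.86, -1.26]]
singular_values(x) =[9.63, 2.74, 1.8]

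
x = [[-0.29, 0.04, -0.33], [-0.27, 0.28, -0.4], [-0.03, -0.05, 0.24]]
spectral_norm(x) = 0.72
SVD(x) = [[-0.59, 0.6, -0.54], [-0.77, -0.19, 0.61], [0.26, 0.77, 0.57]] @ diag([0.7185471209967067, 0.17352921548761593, 0.14310012676303607]) @ [[0.51, -0.35, 0.78], [-0.84, -0.40, 0.37], [-0.18, 0.85, 0.50]]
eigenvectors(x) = [[0.88,0.24,-0.24],[0.47,-0.87,-0.89],[0.09,-0.43,0.38]]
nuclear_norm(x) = 1.04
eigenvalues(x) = [-0.3, 0.16, 0.38]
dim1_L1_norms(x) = [0.66, 0.95, 0.32]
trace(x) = 0.23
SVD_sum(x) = [[-0.22, 0.15, -0.33], [-0.28, 0.19, -0.43], [0.1, -0.07, 0.15]] + [[-0.09, -0.04, 0.04], [0.03, 0.01, -0.01], [-0.11, -0.05, 0.05]] + [[0.01, -0.07, -0.04],[-0.02, 0.07, 0.04],[-0.01, 0.07, 0.04]]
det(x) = -0.02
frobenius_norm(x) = 0.75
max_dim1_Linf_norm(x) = 0.4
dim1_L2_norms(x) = [0.44, 0.56, 0.25]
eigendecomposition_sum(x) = [[-0.29, 0.01, -0.17], [-0.15, 0.00, -0.09], [-0.03, 0.00, -0.02]] + [[0.01, -0.02, -0.04], [-0.05, 0.07, 0.14], [-0.03, 0.04, 0.07]] + [[-0.02, 0.06, -0.12], [-0.06, 0.2, -0.45], [0.03, -0.09, 0.19]]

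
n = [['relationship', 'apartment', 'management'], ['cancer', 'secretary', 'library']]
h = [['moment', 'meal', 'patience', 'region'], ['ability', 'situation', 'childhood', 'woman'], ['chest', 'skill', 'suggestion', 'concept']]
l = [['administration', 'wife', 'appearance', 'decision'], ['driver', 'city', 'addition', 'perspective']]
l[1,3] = 'perspective'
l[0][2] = 'appearance'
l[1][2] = 'addition'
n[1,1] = 'secretary'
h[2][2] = 'suggestion'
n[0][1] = 'apartment'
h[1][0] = 'ability'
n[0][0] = 'relationship'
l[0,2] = 'appearance'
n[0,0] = 'relationship'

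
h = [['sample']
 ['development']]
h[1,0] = 'development'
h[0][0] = 'sample'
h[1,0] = 'development'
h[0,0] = 'sample'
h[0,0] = 'sample'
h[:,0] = ['sample', 'development']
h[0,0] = 'sample'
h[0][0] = 'sample'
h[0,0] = 'sample'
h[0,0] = 'sample'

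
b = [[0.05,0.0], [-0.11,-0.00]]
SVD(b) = [[-0.41, 0.91], [0.91, 0.41]] @ diag([0.12083045973594571, -0.0]) @ [[-1.0, -0.0],  [0.0, 1.0]]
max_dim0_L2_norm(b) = 0.12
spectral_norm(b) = 0.12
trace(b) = 0.05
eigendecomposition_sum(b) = [[-0.00, -0.00], [-0.0, -0.0]] + [[0.05, 0.00], [-0.11, 0.0]]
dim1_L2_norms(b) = [0.05, 0.11]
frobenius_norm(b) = 0.12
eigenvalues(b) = [-0.0, 0.05]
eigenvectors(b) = [[0.00, 0.41], [1.0, -0.91]]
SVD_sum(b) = [[0.05, 0.0],[-0.11, 0.0]] + [[-0.0, -0.0], [-0.0, -0.0]]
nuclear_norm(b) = 0.12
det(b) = 0.00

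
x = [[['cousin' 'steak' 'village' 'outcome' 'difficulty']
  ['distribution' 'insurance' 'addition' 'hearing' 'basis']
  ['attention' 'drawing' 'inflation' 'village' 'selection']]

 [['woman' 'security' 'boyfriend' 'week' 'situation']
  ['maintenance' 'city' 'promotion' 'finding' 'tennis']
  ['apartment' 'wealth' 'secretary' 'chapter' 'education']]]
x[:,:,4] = [['difficulty', 'basis', 'selection'], ['situation', 'tennis', 'education']]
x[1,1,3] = 'finding'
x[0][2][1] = 'drawing'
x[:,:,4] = [['difficulty', 'basis', 'selection'], ['situation', 'tennis', 'education']]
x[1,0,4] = 'situation'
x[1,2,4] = 'education'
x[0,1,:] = ['distribution', 'insurance', 'addition', 'hearing', 'basis']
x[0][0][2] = 'village'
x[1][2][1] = 'wealth'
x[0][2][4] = 'selection'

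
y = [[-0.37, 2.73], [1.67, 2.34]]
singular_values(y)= [3.7, 1.47]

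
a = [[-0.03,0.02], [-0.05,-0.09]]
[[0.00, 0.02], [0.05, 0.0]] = a@[[-0.36, -0.55], [-0.34, 0.30]]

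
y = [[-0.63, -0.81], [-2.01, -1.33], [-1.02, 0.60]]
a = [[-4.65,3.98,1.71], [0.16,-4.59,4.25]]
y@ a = [[2.8, 1.21, -4.52], [9.13, -1.9, -9.09], [4.84, -6.81, 0.81]]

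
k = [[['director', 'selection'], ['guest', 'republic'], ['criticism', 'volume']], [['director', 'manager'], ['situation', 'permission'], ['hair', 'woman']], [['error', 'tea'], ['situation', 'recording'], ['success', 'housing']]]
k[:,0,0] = ['director', 'director', 'error']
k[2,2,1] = 'housing'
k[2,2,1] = 'housing'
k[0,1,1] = 'republic'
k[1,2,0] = 'hair'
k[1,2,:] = ['hair', 'woman']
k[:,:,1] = [['selection', 'republic', 'volume'], ['manager', 'permission', 'woman'], ['tea', 'recording', 'housing']]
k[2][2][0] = 'success'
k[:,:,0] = [['director', 'guest', 'criticism'], ['director', 'situation', 'hair'], ['error', 'situation', 'success']]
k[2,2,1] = 'housing'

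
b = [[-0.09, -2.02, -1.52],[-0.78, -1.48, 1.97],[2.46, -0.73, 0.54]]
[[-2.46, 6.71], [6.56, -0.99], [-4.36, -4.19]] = b@[[-2.34, -1.65], [-0.31, -1.52], [2.17, -2.3]]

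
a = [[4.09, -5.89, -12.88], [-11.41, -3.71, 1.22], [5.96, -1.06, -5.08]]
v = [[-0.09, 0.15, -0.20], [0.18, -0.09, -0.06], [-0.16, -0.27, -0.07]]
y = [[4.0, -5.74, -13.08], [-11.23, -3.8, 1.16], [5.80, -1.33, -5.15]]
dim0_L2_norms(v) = [0.26, 0.32, 0.22]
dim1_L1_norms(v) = [0.44, 0.33, 0.5]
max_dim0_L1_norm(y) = 21.03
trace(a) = -4.70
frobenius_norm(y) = 20.59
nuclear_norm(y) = 29.07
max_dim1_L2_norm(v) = 0.32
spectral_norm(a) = 17.17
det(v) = 0.02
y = v + a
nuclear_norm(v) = 0.79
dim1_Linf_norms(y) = [13.08, 11.23, 5.8]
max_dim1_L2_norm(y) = 14.83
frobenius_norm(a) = 20.62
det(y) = -105.84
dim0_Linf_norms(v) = [0.18, 0.27, 0.2]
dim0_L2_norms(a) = [13.51, 7.04, 13.9]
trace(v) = -0.25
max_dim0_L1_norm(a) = 21.46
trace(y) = -4.95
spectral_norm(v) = 0.33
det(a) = -59.63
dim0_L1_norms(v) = [0.43, 0.51, 0.33]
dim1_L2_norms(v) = [0.27, 0.21, 0.32]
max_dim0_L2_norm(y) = 14.11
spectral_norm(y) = 17.16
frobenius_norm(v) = 0.47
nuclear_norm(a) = 28.89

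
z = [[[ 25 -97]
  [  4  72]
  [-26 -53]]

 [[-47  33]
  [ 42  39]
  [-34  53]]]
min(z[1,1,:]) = 39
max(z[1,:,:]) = 53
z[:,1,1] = [72, 39]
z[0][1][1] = 72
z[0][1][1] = 72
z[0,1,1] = 72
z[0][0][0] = 25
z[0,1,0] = 4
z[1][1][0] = 42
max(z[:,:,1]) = 72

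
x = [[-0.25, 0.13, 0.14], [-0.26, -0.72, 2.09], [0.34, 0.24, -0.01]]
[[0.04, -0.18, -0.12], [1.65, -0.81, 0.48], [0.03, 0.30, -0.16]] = x @[[0.2, 0.72, 0.06], [-0.13, 0.22, -0.77], [0.77, -0.22, -0.03]]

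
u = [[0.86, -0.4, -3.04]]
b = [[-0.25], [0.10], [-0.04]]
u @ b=[[-0.13]]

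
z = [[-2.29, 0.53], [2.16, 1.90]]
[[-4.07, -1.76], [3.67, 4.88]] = z @ [[1.76, 1.08], [-0.07, 1.34]]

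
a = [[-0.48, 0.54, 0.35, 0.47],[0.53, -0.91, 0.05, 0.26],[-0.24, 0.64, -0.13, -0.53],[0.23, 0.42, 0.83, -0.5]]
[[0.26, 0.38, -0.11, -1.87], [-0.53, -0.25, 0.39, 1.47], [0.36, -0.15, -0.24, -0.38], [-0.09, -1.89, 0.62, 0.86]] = a @ [[-0.31, -0.13, -0.05, 1.75], [0.38, 0.5, -0.5, -0.95], [-0.23, -1.68, 0.82, 0.25], [-0.03, 1.36, -0.32, -1.29]]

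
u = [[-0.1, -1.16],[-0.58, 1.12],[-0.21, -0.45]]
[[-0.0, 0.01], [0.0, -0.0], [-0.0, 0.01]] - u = [[0.1, 1.17], [0.58, -1.12], [0.21, 0.46]]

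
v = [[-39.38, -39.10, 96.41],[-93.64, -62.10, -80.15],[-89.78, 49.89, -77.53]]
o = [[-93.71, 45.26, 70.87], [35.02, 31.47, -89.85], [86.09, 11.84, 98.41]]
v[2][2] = -77.53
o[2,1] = 11.84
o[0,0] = -93.71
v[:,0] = [-39.38, -93.64, -89.78]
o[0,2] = 70.87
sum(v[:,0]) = -222.8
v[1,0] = -93.64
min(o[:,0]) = -93.71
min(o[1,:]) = -89.85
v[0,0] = -39.38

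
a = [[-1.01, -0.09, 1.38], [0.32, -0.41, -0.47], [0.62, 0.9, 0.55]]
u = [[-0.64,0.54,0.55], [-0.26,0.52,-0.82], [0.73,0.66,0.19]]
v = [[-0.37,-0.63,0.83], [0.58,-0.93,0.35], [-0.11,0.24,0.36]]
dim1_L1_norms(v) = [1.83, 1.86, 0.71]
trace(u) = 0.07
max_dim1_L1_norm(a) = 2.48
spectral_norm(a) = 1.81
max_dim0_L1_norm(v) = 1.8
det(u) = -1.01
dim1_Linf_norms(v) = [0.83, 0.93, 0.36]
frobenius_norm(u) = 1.74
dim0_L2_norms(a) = [1.23, 0.99, 1.56]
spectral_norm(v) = 1.39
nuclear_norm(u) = 3.01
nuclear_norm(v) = 2.53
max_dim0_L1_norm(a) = 2.4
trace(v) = -0.94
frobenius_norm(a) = 2.22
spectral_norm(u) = 1.01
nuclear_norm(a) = 3.33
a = u + v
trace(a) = -0.87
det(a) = 0.59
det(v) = 0.34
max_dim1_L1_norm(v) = 1.86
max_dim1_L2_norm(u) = 1.01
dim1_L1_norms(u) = [1.73, 1.6, 1.58]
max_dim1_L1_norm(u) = 1.73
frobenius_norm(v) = 1.66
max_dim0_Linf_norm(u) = 0.82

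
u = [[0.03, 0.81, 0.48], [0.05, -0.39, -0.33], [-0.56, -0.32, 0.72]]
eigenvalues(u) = [0.6, 0.02, -0.26]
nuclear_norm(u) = 2.04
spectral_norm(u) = 1.10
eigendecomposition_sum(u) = [[-0.27, -0.31, 0.25], [0.22, 0.24, -0.20], [-0.69, -0.77, 0.63]] + [[0.06, 0.1, 0.01], [-0.02, -0.04, -0.00], [0.03, 0.06, 0.01]] + [[0.25, 1.01, 0.22],[-0.15, -0.59, -0.13],[0.09, 0.39, 0.08]]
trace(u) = 0.36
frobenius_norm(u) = 1.44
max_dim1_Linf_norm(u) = 0.81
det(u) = -0.00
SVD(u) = [[0.78, 0.43, 0.46], [-0.46, -0.13, 0.88], [0.44, -0.89, 0.1]] @ diag([1.0973731870938044, 0.9386479828163588, 0.003471685810471865]) @ [[-0.22, 0.61, 0.76], [0.54, 0.73, -0.42], [0.81, -0.32, 0.49]]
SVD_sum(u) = [[-0.19, 0.52, 0.65], [0.11, -0.3, -0.38], [-0.11, 0.29, 0.37]] + [[0.22, 0.29, -0.17], [-0.06, -0.09, 0.05], [-0.45, -0.61, 0.35]] + [[0.00,-0.0,0.0], [0.0,-0.0,0.0], [0.00,-0.00,0.00]]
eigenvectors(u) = [[-0.35, 0.81, -0.82], [0.28, -0.31, 0.48], [-0.89, 0.51, -0.31]]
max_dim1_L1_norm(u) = 1.6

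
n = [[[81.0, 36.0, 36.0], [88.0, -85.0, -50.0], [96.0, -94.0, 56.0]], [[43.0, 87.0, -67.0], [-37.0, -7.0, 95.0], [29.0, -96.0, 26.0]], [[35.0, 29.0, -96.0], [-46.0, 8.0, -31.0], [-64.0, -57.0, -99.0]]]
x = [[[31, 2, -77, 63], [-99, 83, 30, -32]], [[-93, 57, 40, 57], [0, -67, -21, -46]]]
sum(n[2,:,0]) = -75.0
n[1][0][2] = -67.0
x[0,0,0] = 31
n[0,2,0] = 96.0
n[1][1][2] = 95.0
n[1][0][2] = -67.0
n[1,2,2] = 26.0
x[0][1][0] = -99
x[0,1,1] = 83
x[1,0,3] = 57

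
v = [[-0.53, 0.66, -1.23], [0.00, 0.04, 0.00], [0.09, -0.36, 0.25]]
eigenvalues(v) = [-0.34, 0.06, 0.04]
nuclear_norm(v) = 1.75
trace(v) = -0.24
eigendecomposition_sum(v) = [[-0.50, -0.11, -1.04], [-0.0, -0.0, -0.00], [0.08, 0.02, 0.16]] + [[-0.03,2.12,-0.19], [0.00,0.00,0.0], [0.01,-1.03,0.09]] + [[0.00,  -1.35,  0.00], [0.0,  0.04,  0.0], [0.00,  0.65,  0.0]]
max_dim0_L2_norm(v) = 1.26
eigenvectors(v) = [[-0.99,0.90,-0.9], [0.00,0.0,0.03], [0.15,-0.43,0.43]]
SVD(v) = [[-0.97, 0.26, 0.03], [-0.01, -0.17, 0.98], [0.26, 0.95, 0.17]] @ diag([1.546041131103341, 0.20235872173042532, 0.002787234530762088]) @ [[0.35, -0.47, 0.81], [-0.26, -0.88, -0.40], [-0.9, 0.07, 0.43]]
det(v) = -0.00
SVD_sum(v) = [[-0.52, 0.71, -1.21], [-0.01, 0.01, -0.02], [0.14, -0.19, 0.33]] + [[-0.01, -0.05, -0.02],[0.01, 0.03, 0.01],[-0.05, -0.17, -0.08]] + [[-0.0, 0.0, 0.0], [-0.00, 0.00, 0.0], [-0.00, 0.0, 0.00]]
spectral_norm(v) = 1.55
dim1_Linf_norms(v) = [1.23, 0.04, 0.36]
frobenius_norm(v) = 1.56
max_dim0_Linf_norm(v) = 1.23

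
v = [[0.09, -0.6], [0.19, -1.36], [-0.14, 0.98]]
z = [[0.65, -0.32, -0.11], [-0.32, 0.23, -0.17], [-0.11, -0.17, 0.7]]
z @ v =[[0.01,  -0.06], [0.04,  -0.29], [-0.14,  0.98]]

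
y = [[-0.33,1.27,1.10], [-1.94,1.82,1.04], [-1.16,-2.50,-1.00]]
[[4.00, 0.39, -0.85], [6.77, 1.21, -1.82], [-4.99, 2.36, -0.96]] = y@[[-1.03, -0.91, 0.79], [2.12, -1.03, 0.43], [0.88, 1.27, -1.03]]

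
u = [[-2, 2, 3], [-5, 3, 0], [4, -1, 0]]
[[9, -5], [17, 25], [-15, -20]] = u @ [[-4, -5], [-1, 0], [1, -5]]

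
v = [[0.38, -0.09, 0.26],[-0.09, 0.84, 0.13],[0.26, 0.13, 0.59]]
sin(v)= [[0.36, -0.08, 0.23], [-0.08, 0.74, 0.1], [0.23, 0.10, 0.54]]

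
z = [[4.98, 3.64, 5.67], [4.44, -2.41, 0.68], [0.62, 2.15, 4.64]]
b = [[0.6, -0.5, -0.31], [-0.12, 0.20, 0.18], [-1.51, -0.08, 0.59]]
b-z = [[-4.38, -4.14, -5.98], [-4.56, 2.61, -0.50], [-2.13, -2.23, -4.05]]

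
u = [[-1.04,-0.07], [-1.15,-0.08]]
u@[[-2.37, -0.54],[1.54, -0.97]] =[[2.36,0.63], [2.6,0.70]]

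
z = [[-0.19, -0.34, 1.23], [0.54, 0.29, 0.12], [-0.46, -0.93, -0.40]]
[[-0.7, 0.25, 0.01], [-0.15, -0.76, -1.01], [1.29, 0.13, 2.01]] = z @ [[0.63, -1.82, -0.98], [-1.34, 0.71, -1.44], [-0.84, 0.12, -0.54]]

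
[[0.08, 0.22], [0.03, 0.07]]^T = [[0.08, 0.03], [0.22, 0.07]]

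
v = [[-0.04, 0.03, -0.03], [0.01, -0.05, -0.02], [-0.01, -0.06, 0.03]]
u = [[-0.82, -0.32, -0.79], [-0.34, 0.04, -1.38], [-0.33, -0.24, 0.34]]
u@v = [[0.04, 0.04, 0.01],  [0.03, 0.07, -0.03],  [0.01, -0.02, 0.02]]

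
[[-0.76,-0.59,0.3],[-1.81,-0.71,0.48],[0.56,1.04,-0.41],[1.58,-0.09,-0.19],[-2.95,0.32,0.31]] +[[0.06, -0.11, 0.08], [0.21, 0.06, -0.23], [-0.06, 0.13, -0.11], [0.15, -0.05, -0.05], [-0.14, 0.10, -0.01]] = [[-0.7, -0.7, 0.38], [-1.60, -0.65, 0.25], [0.5, 1.17, -0.52], [1.73, -0.14, -0.24], [-3.09, 0.42, 0.30]]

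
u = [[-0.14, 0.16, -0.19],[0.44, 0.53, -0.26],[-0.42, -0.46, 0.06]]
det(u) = 0.022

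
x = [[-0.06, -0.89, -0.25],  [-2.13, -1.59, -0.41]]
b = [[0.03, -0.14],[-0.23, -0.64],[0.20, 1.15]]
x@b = [[0.15, 0.29], [0.22, 0.84]]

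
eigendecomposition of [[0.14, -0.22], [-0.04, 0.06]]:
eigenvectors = [[0.96, 0.84], [-0.27, 0.54]]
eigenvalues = [0.2, -0.0]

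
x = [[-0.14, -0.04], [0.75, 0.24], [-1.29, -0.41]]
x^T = [[-0.14, 0.75, -1.29],[-0.04, 0.24, -0.41]]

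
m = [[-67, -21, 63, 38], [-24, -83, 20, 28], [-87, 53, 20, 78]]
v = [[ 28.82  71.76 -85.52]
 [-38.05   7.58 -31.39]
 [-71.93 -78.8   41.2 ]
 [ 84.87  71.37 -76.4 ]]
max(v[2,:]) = 41.2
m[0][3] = 38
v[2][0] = -71.93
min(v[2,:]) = -78.8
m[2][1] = 53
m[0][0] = -67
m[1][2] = 20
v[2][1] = -78.8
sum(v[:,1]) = 71.91000000000001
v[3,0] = 84.87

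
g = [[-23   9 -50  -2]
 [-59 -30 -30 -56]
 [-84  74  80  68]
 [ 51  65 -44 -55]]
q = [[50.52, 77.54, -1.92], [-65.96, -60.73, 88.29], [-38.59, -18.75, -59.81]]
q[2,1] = -18.75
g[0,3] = -2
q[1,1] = -60.73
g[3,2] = -44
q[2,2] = -59.81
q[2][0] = -38.59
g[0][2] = -50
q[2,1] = -18.75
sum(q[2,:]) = -117.15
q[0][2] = -1.92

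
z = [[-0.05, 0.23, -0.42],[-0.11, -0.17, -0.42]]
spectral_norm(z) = 0.61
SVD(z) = [[-0.72,-0.69],  [-0.69,0.72]] @ diag([0.6062849143689863, 0.28568969636406394]) @ [[0.18, -0.08, 0.98], [-0.16, -0.99, -0.05]]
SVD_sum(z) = [[-0.08, 0.04, -0.43],  [-0.08, 0.03, -0.41]] + [[0.03, 0.19, 0.01], [-0.03, -0.20, -0.01]]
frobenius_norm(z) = 0.67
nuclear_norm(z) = 0.89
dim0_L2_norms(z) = [0.12, 0.29, 0.59]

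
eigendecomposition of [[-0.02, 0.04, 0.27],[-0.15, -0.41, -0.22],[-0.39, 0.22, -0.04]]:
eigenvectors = [[0.02+0.54j, 0.02-0.54j, (-0.2+0j)], [(0.11-0.34j), (0.11+0.34j), (-0.9+0j)], [-0.76+0.00j, -0.76-0.00j, (0.38+0j)]]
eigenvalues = [(-0.06+0.37j), (-0.06-0.37j), (-0.35+0j)]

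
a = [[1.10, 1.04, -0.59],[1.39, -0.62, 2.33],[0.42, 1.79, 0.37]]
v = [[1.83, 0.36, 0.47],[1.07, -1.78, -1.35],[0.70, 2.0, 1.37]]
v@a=[[2.71, 2.52, -0.07], [-1.86, -0.2, -5.28], [4.13, 1.94, 4.75]]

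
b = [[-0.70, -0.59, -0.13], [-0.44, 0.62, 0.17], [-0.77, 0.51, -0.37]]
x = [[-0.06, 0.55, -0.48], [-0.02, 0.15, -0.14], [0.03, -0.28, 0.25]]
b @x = [[0.05, -0.44, 0.39],[0.02, -0.2, 0.17],[0.02, -0.24, 0.21]]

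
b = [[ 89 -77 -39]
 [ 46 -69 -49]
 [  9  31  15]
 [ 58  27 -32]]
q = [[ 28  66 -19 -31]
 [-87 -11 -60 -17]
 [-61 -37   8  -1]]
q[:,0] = [28, -87, -61]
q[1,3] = -17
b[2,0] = 9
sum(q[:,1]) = 18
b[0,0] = 89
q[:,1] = [66, -11, -37]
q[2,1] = -37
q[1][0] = -87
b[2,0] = 9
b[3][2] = -32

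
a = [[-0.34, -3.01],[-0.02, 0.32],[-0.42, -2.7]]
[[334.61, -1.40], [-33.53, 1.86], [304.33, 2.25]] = a @ [[-36.35, -30.42], [-107.06, 3.9]]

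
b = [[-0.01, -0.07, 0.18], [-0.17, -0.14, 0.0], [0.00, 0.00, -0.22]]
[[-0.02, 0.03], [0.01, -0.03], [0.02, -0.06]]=b@[[-0.07, 0.01], [0.02, 0.20], [-0.11, 0.26]]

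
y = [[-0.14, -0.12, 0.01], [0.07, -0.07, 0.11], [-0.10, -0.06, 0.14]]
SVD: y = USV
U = [[-0.66, 0.53, -0.53], [-0.24, -0.82, -0.52], [-0.71, -0.22, 0.67]]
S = [0.24, 0.16, 0.07]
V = [[0.61, 0.57, -0.55], [-0.69, 0.04, -0.72], [-0.39, 0.82, 0.42]]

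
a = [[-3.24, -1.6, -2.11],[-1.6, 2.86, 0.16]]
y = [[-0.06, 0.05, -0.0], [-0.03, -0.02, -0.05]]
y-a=[[3.18, 1.65, 2.11],[1.57, -2.88, -0.21]]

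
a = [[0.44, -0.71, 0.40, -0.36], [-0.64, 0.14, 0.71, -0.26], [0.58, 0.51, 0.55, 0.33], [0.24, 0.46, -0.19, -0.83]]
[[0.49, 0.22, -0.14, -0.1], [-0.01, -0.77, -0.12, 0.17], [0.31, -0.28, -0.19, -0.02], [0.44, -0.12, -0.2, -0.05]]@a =[[-0.03, -0.43, 0.29, -0.2],[0.46, -0.08, -0.65, 0.02],[0.2, -0.37, -0.18, -0.08],[0.14, -0.45, -0.01, -0.15]]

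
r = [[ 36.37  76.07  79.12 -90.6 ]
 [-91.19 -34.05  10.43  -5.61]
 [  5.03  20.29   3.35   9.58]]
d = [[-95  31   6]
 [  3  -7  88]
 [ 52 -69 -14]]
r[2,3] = 9.58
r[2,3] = 9.58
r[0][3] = -90.6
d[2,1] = -69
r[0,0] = 36.37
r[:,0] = [36.37, -91.19, 5.03]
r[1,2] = 10.43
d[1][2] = 88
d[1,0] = 3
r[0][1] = 76.07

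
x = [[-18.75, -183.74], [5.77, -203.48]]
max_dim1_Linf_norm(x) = 203.48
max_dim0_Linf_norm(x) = 203.48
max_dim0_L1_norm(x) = 387.22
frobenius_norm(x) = 274.86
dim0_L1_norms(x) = [24.52, 387.22]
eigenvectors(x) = [[1.0, 0.72],[0.03, 0.7]]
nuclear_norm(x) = 292.06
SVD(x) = [[0.67, 0.74], [0.74, -0.67]] @ diag([274.2870864201886, 17.774915558843276]) @ [[-0.03,-1.00], [-1.00,0.03]]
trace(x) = -222.23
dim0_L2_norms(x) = [19.62, 274.16]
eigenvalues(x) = [-24.68, -197.55]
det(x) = 4875.43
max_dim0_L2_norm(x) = 274.16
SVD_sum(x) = [[-5.59, -184.14], [-6.16, -203.12]] + [[-13.16, 0.4], [11.93, -0.36]]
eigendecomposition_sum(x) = [[-25.53, 26.23], [-0.82, 0.85]] + [[6.78, -209.97],[6.59, -204.33]]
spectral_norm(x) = 274.29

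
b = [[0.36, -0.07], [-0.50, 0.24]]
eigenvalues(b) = [0.5, 0.1]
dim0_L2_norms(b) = [0.62, 0.25]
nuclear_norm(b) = 0.74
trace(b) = 0.60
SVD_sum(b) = [[0.34, -0.13], [-0.52, 0.2]] + [[0.02, 0.06], [0.02, 0.04]]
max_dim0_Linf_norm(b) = 0.5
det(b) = 0.05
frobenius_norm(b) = 0.66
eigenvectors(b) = [[0.46, 0.26],[-0.89, 0.96]]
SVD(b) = [[-0.55, 0.84],  [0.84, 0.55]] @ diag([0.6603340282634256, 0.07783939309499754]) @ [[-0.93, 0.36], [0.36, 0.93]]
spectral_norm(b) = 0.66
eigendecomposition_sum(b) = [[0.32, -0.09], [-0.63, 0.17]] + [[0.04, 0.02], [0.13, 0.07]]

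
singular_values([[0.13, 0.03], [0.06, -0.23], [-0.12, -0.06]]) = [0.24, 0.19]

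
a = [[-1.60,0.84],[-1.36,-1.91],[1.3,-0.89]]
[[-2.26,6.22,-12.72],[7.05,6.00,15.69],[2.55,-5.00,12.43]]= a@[[-0.38, -4.03, 2.65], [-3.42, -0.27, -10.1]]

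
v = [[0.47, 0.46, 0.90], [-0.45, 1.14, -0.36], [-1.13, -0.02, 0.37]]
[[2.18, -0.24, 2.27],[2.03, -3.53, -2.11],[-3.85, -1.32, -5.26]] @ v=[[-1.43, 0.68, 2.89], [4.93, -3.05, 2.32], [4.73, -3.17, -4.94]]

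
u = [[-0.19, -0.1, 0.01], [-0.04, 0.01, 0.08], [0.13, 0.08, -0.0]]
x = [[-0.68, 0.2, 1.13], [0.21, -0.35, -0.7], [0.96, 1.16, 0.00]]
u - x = [[0.49,-0.30,-1.12], [-0.25,0.36,0.78], [-0.83,-1.08,-0.00]]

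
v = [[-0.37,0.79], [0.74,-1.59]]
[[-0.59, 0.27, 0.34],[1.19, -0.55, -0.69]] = v @ [[0.55, 0.46, 0.01], [-0.49, 0.56, 0.44]]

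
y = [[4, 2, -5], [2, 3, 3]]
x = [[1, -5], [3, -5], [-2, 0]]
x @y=[[-6, -13, -20], [2, -9, -30], [-8, -4, 10]]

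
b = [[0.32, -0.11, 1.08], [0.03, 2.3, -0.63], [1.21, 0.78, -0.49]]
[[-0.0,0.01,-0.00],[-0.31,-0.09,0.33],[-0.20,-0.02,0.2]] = b@[[-0.08, 0.01, 0.07], [-0.13, -0.04, 0.14], [0.01, 0.00, -0.01]]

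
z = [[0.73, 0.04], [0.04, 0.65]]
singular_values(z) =[0.75, 0.63]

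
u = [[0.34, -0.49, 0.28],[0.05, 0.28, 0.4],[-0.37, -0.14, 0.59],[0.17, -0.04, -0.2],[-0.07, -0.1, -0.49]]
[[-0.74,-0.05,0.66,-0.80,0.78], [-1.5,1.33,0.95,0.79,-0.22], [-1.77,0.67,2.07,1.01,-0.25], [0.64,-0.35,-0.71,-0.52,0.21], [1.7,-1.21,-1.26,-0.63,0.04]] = u@[[-0.28, 0.74, -0.98, -1.35, 0.98], [-0.58, 1.76, -0.43, 1.38, -0.92], [-3.31, 2.01, 2.8, 1.19, -0.03]]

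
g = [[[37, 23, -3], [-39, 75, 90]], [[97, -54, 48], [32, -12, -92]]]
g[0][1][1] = 75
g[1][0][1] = -54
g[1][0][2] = 48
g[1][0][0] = 97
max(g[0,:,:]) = 90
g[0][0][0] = 37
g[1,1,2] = -92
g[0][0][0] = 37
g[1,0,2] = 48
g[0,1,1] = 75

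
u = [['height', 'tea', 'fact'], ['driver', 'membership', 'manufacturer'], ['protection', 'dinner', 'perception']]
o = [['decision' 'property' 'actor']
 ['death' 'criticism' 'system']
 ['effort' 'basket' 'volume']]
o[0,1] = 'property'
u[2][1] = 'dinner'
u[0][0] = 'height'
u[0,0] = 'height'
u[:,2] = ['fact', 'manufacturer', 'perception']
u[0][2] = 'fact'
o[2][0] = 'effort'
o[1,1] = 'criticism'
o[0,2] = 'actor'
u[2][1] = 'dinner'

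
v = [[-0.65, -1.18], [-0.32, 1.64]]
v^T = [[-0.65,-0.32], [-1.18,1.64]]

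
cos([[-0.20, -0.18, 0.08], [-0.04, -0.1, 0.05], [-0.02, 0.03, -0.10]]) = [[0.98, -0.03, 0.02], [-0.01, 0.99, 0.01], [-0.0, 0.0, 1.0]]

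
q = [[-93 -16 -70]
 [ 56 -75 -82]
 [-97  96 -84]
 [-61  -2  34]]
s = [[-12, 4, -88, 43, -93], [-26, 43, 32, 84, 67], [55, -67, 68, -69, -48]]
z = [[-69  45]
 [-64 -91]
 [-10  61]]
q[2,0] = -97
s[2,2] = 68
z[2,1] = 61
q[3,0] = -61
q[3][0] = -61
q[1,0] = 56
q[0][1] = -16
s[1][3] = 84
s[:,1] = [4, 43, -67]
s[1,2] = 32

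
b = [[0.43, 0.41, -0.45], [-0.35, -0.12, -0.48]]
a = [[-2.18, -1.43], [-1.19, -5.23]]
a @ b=[[-0.44,-0.72,1.67],  [1.32,0.14,3.05]]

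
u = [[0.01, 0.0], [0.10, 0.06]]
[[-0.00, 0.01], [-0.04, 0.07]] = u@ [[-0.14, 0.66],[-0.35, 0.01]]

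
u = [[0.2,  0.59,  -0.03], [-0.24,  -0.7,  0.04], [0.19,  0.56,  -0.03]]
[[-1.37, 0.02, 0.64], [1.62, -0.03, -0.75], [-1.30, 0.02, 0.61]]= u@ [[0.54, 1.24, -0.44], [-2.46, -0.36, 1.29], [0.8, 0.39, 1.09]]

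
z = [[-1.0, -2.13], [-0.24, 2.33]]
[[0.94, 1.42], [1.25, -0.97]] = z @ [[-1.71, -0.44], [0.36, -0.46]]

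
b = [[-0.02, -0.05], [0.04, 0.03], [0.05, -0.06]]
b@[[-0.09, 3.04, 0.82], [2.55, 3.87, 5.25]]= [[-0.13, -0.25, -0.28],[0.07, 0.24, 0.19],[-0.16, -0.08, -0.27]]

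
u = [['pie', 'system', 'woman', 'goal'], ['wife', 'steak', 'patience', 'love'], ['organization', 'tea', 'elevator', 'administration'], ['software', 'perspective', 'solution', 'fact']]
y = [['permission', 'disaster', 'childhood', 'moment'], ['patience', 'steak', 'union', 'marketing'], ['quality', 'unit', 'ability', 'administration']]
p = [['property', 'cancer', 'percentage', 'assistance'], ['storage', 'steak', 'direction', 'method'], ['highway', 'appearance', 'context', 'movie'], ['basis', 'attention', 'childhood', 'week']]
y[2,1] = 'unit'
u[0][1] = 'system'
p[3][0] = 'basis'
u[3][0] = 'software'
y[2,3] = 'administration'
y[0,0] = 'permission'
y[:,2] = ['childhood', 'union', 'ability']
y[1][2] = 'union'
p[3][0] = 'basis'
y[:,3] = ['moment', 'marketing', 'administration']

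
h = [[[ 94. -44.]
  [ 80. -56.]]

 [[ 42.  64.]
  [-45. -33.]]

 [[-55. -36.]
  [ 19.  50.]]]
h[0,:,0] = [94.0, 80.0]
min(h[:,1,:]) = -56.0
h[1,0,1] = 64.0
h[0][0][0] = 94.0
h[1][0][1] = 64.0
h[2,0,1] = -36.0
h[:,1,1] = [-56.0, -33.0, 50.0]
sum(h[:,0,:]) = 65.0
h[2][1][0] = 19.0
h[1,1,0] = -45.0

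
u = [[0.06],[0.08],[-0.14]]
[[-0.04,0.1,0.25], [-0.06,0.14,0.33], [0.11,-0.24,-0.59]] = u@[[-0.75, 1.74, 4.18]]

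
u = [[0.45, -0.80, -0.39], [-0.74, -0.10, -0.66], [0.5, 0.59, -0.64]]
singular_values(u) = [1.01, 1.0, 0.99]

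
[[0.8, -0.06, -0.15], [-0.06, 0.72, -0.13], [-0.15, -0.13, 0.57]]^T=[[0.8, -0.06, -0.15], [-0.06, 0.72, -0.13], [-0.15, -0.13, 0.57]]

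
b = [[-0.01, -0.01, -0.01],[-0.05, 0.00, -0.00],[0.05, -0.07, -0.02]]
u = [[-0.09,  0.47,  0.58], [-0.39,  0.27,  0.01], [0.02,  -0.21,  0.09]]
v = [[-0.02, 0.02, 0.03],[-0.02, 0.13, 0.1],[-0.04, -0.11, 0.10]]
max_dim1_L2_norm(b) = 0.09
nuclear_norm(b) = 0.14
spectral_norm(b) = 0.09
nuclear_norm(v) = 0.33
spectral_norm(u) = 0.80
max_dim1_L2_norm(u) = 0.75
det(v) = -0.00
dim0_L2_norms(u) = [0.4, 0.58, 0.59]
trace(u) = 0.27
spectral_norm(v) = 0.17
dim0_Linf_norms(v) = [0.04, 0.13, 0.1]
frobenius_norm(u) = 0.92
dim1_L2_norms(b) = [0.02, 0.05, 0.09]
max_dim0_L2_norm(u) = 0.59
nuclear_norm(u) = 1.39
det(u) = 0.06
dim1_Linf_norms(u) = [0.58, 0.39, 0.21]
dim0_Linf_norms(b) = [0.05, 0.07, 0.02]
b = v @ u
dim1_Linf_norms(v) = [0.03, 0.13, 0.11]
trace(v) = 0.21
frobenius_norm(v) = 0.23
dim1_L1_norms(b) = [0.03, 0.05, 0.14]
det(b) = -0.00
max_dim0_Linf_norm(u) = 0.58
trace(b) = -0.03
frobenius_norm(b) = 0.10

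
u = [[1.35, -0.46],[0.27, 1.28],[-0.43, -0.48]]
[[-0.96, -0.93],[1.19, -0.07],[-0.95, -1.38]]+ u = [[0.39, -1.39], [1.46, 1.21], [-1.38, -1.86]]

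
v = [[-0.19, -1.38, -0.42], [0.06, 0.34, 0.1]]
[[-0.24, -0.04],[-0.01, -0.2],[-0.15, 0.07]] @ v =[[0.04,0.32,0.1], [-0.01,-0.05,-0.02], [0.03,0.23,0.07]]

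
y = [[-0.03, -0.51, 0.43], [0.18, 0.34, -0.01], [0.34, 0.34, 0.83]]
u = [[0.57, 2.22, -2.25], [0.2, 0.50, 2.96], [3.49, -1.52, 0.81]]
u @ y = [[-0.38, -0.30, -1.64], [1.09, 1.07, 2.54], [-0.1, -2.02, 2.19]]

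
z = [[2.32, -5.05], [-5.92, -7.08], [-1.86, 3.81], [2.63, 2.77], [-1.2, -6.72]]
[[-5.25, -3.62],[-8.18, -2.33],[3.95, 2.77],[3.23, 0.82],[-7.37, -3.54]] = z @ [[0.09, -0.30], [1.08, 0.58]]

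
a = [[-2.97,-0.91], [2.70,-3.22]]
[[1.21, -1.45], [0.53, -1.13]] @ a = [[-7.51, 3.57], [-4.63, 3.16]]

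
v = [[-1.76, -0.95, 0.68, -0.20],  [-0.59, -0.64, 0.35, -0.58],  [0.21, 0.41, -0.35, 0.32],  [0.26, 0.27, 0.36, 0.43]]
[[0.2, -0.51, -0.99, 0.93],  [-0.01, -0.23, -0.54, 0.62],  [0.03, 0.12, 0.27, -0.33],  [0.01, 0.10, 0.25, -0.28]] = v@[[-0.17, 0.17, 0.43, -0.34], [0.06, 0.24, 0.11, -0.16], [-0.03, 0.01, -0.09, 0.13], [0.11, -0.03, 0.32, -0.46]]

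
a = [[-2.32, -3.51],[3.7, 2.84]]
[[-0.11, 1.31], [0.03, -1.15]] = a@[[-0.03, -0.05], [0.05, -0.34]]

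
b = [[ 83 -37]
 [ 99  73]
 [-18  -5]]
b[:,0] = [83, 99, -18]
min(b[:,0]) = -18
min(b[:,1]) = -37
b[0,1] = -37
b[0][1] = -37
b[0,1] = -37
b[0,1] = -37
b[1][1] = 73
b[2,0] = -18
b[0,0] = 83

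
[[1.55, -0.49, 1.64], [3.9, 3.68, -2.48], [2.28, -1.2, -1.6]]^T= [[1.55, 3.90, 2.28], [-0.49, 3.68, -1.20], [1.64, -2.48, -1.6]]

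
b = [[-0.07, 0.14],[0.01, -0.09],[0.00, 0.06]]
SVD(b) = [[0.83, 0.55], [-0.47, 0.60], [0.3, -0.58]] @ diag([0.1873585987544431, 0.034594153736890156]) @ [[-0.33, 0.94], [-0.94, -0.33]]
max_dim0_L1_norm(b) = 0.29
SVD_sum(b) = [[-0.05, 0.15],[0.03, -0.08],[-0.02, 0.05]] + [[-0.02, -0.01],[-0.02, -0.01],[0.02, 0.01]]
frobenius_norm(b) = 0.19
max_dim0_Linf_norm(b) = 0.14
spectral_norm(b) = 0.19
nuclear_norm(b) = 0.22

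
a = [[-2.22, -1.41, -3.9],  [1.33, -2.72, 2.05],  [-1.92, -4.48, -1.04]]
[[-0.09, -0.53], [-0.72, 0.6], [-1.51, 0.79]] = a @ [[0.38, -0.36], [0.24, -0.11], [-0.28, 0.38]]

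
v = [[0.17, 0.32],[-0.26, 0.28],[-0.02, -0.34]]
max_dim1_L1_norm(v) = 0.54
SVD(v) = [[-0.57,0.61], [-0.54,-0.78], [0.62,-0.13]] @ diag([0.5450433204310619, 0.3102060264622254]) @ [[0.06,  -1.0], [1.00,  0.06]]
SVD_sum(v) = [[-0.02, 0.31], [-0.02, 0.29], [0.02, -0.34]] + [[0.19, 0.01], [-0.24, -0.01], [-0.04, -0.0]]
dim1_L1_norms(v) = [0.49, 0.54, 0.36]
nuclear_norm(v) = 0.86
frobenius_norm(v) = 0.63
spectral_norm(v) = 0.55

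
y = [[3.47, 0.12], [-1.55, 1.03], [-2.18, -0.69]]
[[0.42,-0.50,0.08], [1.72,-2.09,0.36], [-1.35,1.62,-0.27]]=y @ [[0.06, -0.07, 0.01], [1.76, -2.13, 0.36]]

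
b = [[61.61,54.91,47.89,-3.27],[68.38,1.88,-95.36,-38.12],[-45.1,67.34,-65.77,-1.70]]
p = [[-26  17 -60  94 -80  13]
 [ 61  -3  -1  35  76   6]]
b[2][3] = -1.7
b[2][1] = 67.34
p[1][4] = 76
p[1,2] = -1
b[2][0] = -45.1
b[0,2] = 47.89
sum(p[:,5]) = 19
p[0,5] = 13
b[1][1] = 1.88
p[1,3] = 35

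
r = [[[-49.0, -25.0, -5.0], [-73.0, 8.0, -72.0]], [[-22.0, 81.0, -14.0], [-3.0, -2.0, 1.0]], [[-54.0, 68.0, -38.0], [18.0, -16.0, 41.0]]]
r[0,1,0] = -73.0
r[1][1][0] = -3.0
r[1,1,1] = -2.0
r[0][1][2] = -72.0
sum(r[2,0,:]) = -24.0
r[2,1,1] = -16.0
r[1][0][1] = 81.0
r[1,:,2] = [-14.0, 1.0]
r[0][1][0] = -73.0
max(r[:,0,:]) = 81.0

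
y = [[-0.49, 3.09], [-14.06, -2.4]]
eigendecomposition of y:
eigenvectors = [[(-0.06-0.42j), (-0.06+0.42j)],[(0.91+0j), 0.91-0.00j]]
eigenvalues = [(-1.44+6.52j), (-1.44-6.52j)]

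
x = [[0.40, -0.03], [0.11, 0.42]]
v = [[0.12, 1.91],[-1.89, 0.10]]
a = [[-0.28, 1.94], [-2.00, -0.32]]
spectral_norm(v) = 1.92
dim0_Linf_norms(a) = [2.0, 1.94]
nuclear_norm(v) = 3.81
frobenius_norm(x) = 0.59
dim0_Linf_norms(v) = [1.89, 1.91]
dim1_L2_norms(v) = [1.91, 1.89]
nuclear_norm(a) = 3.99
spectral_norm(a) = 2.03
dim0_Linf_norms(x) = [0.4, 0.42]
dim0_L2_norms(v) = [1.89, 1.91]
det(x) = 0.17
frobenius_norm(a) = 2.82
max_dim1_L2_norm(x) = 0.43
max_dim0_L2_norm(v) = 1.91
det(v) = 3.62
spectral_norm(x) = 0.46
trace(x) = 0.82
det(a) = 3.97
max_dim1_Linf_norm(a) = 2.0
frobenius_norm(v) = 2.69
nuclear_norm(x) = 0.83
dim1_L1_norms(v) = [2.03, 1.99]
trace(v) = 0.22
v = a + x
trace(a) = -0.60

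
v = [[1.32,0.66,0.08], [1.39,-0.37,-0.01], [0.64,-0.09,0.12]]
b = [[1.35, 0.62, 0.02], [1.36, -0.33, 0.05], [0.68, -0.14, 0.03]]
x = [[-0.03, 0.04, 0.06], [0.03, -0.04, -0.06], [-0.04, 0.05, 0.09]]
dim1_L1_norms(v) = [2.06, 1.77, 0.85]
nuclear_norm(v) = 2.88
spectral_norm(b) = 2.04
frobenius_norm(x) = 0.16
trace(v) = 1.07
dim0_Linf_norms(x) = [0.04, 0.05, 0.09]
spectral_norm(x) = 0.16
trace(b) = 1.05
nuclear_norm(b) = 2.75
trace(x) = 0.02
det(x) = -0.00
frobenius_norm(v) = 2.16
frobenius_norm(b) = 2.16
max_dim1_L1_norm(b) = 1.99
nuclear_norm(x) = 0.16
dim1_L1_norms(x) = [0.13, 0.13, 0.18]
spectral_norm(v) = 2.03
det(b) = -0.01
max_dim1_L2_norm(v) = 1.48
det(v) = -0.17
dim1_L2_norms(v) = [1.48, 1.44, 0.66]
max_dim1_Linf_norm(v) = 1.39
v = x + b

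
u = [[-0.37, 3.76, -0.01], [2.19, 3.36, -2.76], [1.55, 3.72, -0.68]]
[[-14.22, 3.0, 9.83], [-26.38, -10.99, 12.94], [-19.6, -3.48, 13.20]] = u@[[-1.69, -2.40, 1.89], [-3.94, 0.57, 2.80], [3.42, 2.77, 0.22]]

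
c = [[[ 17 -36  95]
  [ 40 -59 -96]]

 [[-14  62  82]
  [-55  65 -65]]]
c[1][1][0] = -55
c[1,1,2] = -65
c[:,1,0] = [40, -55]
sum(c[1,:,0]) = -69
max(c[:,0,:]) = 95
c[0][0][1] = -36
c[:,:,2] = [[95, -96], [82, -65]]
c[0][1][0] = 40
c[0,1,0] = 40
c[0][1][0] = 40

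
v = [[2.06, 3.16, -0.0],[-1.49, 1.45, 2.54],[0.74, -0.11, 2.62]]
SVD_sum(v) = [[0.52, 1.91, 1.78], [0.48, 1.76, 1.64], [0.35, 1.3, 1.22]] + [[1.55,1.24,-1.78], [-1.10,-0.88,1.26], [-0.80,-0.64,0.92]] + [[-0.01, 0.0, -0.00],[-0.87, 0.57, -0.36],[1.18, -0.78, 0.49]]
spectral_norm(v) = 4.05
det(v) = 26.68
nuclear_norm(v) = 9.45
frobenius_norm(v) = 5.69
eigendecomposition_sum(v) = [[0.73+0.92j,(1.17-1.04j),(-1.35-0.53j)], [(-0.87+0.37j),(0.55+1.14j),0.70-0.93j], [0.10-0.31j,(-0.42-0.11j),0.08+0.40j]] + [[(0.73-0.92j),  1.17+1.04j,  -1.35+0.53j], [-0.87-0.37j,  0.55-1.14j,  0.70+0.93j], [0.10+0.31j,  (-0.42+0.11j),  0.08-0.40j]] + [[(0.59-0j), (0.81+0j), 2.70-0.00j], [(0.25-0j), 0.34+0.00j, 1.13-0.00j], [(0.54-0j), 0.74+0.00j, (2.45-0j)]]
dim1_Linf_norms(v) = [3.16, 2.54, 2.62]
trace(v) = 6.13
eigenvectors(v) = [[(-0.76+0j),-0.76-0.00j,0.71+0.00j], [(0.17-0.59j),(0.17+0.59j),(0.3+0j)], [0.12+0.18j,0.12-0.18j,(0.64+0j)]]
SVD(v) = [[0.66,0.75,0.00], [0.60,-0.53,0.59], [0.45,-0.39,-0.81]] @ diag([4.052262462178107, 3.543250088661732, 1.857968715242772]) @ [[0.19, 0.72, 0.67], [0.58, 0.47, -0.67], [-0.79, 0.52, -0.33]]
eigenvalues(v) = [(1.37+2.45j), (1.37-2.45j), (3.39+0j)]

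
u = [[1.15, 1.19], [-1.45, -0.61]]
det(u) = 1.02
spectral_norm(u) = 2.24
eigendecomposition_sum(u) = [[(0.58+0.37j), 0.60-0.16j], [-0.72+0.20j, (-0.31+0.61j)]] + [[(0.58-0.37j), 0.60+0.16j],[(-0.72-0.2j), (-0.31-0.61j)]]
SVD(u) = [[-0.73, 0.69], [0.69, 0.73]] @ diag([2.2368811426333806, 0.45778024611289375]) @ [[-0.82,-0.57], [-0.57,0.82]]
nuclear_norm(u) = 2.69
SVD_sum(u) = [[1.33, 0.93],[-1.26, -0.88]] + [[-0.18, 0.26], [-0.19, 0.27]]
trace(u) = 0.54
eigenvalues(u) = [(0.27+0.98j), (0.27-0.98j)]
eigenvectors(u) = [[(-0.45-0.5j), (-0.45+0.5j)],[0.74+0.00j, 0.74-0.00j]]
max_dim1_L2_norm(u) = 1.65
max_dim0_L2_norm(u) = 1.85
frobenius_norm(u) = 2.28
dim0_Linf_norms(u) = [1.45, 1.19]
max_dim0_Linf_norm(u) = 1.45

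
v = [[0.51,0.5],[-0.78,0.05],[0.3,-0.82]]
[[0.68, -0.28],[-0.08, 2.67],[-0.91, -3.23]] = v @ [[0.18, -3.25], [1.17, 2.75]]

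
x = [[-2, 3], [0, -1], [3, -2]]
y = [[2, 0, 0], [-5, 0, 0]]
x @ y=[[-19, 0, 0], [5, 0, 0], [16, 0, 0]]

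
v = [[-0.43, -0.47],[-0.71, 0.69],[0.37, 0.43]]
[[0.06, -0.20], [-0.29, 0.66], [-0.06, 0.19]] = v @ [[0.15, -0.27], [-0.27, 0.68]]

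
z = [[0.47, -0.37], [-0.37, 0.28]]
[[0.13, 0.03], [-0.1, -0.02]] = z @ [[0.33, 0.07], [0.07, 0.01]]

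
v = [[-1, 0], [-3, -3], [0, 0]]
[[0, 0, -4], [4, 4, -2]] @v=[[0, 0], [-16, -12]]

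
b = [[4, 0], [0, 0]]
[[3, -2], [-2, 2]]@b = [[12, 0], [-8, 0]]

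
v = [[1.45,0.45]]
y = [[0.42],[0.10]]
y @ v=[[0.61, 0.19], [0.14, 0.05]]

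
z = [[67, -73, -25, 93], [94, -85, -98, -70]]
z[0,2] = -25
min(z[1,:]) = -98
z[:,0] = [67, 94]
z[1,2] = -98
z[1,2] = -98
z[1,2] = -98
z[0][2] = -25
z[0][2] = -25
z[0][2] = -25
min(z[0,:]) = -73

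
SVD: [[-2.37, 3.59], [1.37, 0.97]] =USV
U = [[-1.00, -0.02],[-0.02, 1.0]]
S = [4.3, 1.68]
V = [[0.55, -0.84],[0.84, 0.55]]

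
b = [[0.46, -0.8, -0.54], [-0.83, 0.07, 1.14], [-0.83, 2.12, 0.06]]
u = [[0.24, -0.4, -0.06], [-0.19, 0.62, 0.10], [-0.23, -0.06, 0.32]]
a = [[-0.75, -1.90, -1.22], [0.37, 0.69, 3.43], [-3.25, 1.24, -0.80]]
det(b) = 0.53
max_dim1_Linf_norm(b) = 2.12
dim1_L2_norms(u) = [0.47, 0.66, 0.4]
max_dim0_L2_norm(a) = 3.73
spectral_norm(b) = 2.54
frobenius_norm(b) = 2.89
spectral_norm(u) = 0.81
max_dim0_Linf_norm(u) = 0.62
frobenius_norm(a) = 5.55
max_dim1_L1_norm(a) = 5.29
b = a @ u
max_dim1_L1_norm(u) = 0.91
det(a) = 20.93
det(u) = 0.02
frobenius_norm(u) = 0.90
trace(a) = -0.86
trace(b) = 0.59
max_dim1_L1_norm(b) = 3.01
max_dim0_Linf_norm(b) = 2.12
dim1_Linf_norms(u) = [0.4, 0.62, 0.32]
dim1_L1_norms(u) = [0.7, 0.91, 0.61]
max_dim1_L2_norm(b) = 2.28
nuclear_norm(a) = 9.00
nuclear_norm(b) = 4.05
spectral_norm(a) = 4.21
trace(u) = 1.18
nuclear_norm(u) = 1.28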